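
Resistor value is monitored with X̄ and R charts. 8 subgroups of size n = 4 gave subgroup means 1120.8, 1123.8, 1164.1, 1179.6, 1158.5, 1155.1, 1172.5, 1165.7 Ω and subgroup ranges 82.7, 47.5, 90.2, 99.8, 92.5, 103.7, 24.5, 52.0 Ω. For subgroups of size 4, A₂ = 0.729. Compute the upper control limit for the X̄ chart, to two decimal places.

1209.04

X̄̄ = (1120.8 + 1123.8 + 1164.1 + 1179.6 + 1158.5 + 1155.1 + 1172.5 + 1165.7) / 8 = 9240.1000 / 8 = 1155.0125
R̄ = (82.7 + 47.5 + 90.2 + 99.8 + 92.5 + 103.7 + 24.5 + 52.0) / 8 = 592.9000 / 8 = 74.1125
UCL = X̄̄ + A₂·R̄ = 1155.0125 + 0.729 × 74.1125 = 1209.0405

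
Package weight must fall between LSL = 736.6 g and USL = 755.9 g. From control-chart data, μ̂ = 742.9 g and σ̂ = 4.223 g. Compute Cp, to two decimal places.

Cp = (USL − LSL) / (6σ̂) = (755.9 − 736.6) / (6 × 4.223) = 19.3000 / 25.3380 = 0.7617

0.76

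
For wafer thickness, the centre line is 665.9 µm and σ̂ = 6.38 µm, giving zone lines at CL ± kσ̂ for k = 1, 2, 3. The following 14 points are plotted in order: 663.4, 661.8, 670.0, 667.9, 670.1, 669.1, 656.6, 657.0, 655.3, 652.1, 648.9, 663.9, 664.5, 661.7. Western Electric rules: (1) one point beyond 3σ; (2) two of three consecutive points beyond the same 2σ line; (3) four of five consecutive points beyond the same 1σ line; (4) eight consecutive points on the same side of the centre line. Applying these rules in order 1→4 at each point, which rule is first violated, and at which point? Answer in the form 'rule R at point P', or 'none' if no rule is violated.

Zone of each point (C = within 1σ̂, B = 1σ̂–2σ̂, A = 2σ̂–3σ̂, * = beyond 3σ̂; sign = side of CL): 1:-C, 2:-C, 3:+C, 4:+C, 5:+C, 6:+C, 7:-B, 8:-B, 9:-B, 10:-A, 11:-A, 12:-C, 13:-C, 14:-C
Rule 3 (four of five consecutive points beyond the same 1σ limit) is satisfied at point 10.

rule 3 at point 10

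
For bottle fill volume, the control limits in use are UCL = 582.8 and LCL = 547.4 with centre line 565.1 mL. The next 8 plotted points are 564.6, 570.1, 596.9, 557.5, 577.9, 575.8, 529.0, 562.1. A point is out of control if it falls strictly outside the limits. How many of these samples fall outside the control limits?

2

Compare each point to [547.4, 582.8]: sample 3 = 596.9 > UCL; sample 7 = 529.0 < LCL.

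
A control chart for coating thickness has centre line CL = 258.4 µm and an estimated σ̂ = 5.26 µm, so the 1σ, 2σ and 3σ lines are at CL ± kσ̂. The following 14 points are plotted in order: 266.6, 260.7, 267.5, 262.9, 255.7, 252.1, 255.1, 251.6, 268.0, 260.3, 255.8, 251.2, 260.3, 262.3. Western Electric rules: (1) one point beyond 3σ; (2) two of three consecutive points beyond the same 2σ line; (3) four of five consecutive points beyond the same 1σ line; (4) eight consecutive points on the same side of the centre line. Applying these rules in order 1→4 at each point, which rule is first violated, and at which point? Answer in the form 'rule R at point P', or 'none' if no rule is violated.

Zone of each point (C = within 1σ̂, B = 1σ̂–2σ̂, A = 2σ̂–3σ̂, * = beyond 3σ̂; sign = side of CL): 1:+B, 2:+C, 3:+B, 4:+C, 5:-C, 6:-B, 7:-C, 8:-B, 9:+B, 10:+C, 11:-C, 12:-B, 13:+C, 14:+C
No rule fires across all 14 points.

none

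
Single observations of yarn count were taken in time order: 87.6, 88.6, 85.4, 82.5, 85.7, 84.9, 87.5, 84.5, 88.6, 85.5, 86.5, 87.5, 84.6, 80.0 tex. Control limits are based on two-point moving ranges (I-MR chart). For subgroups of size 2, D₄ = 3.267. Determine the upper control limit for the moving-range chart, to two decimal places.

Moving ranges: 1.0, 3.2, 2.9, 3.2, 0.8, 2.6, 3.0, 4.1, 3.1, 1.0, 1.0, 2.9, 4.6; M̄R̄ = 33.4000 / 13 = 2.5692
UCL_MR = D₄·M̄R̄ = 3.267 × 2.5692 = 8.3937

8.39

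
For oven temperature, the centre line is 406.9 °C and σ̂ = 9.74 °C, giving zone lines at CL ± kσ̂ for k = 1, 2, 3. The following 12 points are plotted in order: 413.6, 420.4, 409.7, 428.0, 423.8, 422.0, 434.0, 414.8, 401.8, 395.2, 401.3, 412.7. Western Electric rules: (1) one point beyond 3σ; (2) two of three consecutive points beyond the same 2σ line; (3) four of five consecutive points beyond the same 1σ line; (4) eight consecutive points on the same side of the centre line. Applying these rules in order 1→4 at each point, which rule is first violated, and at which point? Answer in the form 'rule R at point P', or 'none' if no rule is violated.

Zone of each point (C = within 1σ̂, B = 1σ̂–2σ̂, A = 2σ̂–3σ̂, * = beyond 3σ̂; sign = side of CL): 1:+C, 2:+B, 3:+C, 4:+A, 5:+B, 6:+B, 7:+A, 8:+C, 9:-C, 10:-B, 11:-C, 12:+C
Rule 3 (four of five consecutive points beyond the same 1σ limit) is satisfied at point 6.

rule 3 at point 6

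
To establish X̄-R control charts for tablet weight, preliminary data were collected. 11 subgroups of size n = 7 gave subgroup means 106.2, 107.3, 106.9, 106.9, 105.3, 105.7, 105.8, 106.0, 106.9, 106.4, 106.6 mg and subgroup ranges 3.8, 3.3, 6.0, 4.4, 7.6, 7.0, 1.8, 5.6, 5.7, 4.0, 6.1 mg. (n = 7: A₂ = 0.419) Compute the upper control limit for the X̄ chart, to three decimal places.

108.470

X̄̄ = (106.2 + 107.3 + 106.9 + 106.9 + 105.3 + 105.7 + 105.8 + 106.0 + 106.9 + 106.4 + 106.6) / 11 = 1170.0000 / 11 = 106.3636
R̄ = (3.8 + 3.3 + 6.0 + 4.4 + 7.6 + 7.0 + 1.8 + 5.6 + 5.7 + 4.0 + 6.1) / 11 = 55.3000 / 11 = 5.0273
UCL = X̄̄ + A₂·R̄ = 106.3636 + 0.419 × 5.0273 = 108.4701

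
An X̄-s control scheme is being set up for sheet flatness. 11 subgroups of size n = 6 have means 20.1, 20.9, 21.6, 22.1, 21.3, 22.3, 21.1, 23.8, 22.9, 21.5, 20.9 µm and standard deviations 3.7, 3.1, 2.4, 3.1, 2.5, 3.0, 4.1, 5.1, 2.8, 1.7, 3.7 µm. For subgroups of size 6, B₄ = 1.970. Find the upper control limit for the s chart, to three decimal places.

s̄ = (3.7 + 3.1 + 2.4 + 3.1 + 2.5 + 3.0 + 4.1 + 5.1 + 2.8 + 1.7 + 3.7) / 11 = 3.2000
UCL_s = B₄·s̄ = 1.970 × 3.2000 = 6.3040

6.304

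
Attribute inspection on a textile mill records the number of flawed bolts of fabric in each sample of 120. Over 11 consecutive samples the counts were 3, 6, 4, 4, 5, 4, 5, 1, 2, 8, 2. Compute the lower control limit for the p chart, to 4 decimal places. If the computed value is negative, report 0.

p̄ = Σdᵢ / (k·n) = 44 / (11 × 120) = 0.03333
LCL = p̄ − 3·√(p̄(1−p̄)/n) = 0.03333 − 3 × 0.01639 = -0.01583 → 0 (negative, so LCL = 0)

0.0000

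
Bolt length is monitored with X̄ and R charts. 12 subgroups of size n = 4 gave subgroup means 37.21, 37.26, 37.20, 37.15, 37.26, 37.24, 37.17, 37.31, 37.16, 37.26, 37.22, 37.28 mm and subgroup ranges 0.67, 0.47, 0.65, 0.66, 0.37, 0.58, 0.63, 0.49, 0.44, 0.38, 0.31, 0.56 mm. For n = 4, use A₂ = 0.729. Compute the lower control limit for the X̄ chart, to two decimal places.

36.85

X̄̄ = (37.21 + 37.26 + 37.20 + 37.15 + 37.26 + 37.24 + 37.17 + 37.31 + 37.16 + 37.26 + 37.22 + 37.28) / 12 = 446.7200 / 12 = 37.2267
R̄ = (0.67 + 0.47 + 0.65 + 0.66 + 0.37 + 0.58 + 0.63 + 0.49 + 0.44 + 0.38 + 0.31 + 0.56) / 12 = 6.2100 / 12 = 0.5175
LCL = X̄̄ − A₂·R̄ = 37.2267 − 0.729 × 0.5175 = 36.8494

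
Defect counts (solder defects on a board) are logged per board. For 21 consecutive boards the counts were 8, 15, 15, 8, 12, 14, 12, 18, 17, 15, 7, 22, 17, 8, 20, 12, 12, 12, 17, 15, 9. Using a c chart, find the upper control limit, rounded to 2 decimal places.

24.62

c̄ = (8 + 15 + 15 + 8 + 12 + 14 + 12 + 18 + 17 + 15 + 7 + 22 + 17 + 8 + 20 + 12 + 12 + 12 + 17 + 15 + 9) / 21 = 285 / 21 = 13.5714
UCL = c̄ + 3√c̄ = 13.5714 + 3 × √13.5714 = 13.5714 + 3 × 3.6839 = 24.6233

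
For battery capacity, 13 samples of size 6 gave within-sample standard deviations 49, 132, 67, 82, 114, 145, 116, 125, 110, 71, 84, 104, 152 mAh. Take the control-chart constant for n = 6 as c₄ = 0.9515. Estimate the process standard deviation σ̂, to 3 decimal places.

109.220

s̄ = (49 + 132 + 67 + 82 + 114 + 145 + 116 + 125 + 110 + 71 + 84 + 104 + 152) / 13 = 103.9231
σ̂ = s̄ / c₄ = 103.9231 / 0.9515 = 109.2203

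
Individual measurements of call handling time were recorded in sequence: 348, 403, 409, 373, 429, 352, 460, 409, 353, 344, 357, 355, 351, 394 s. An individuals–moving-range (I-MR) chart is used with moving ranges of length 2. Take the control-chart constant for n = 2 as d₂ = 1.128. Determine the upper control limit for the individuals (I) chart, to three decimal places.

486.779

X̄ = (348 + 403 + 409 + 373 + 429 + 352 + 460 + 409 + 353 + 344 + 357 + 355 + 351 + 394) / 14 = 381.2143
Moving ranges: 55, 6, 36, 56, 77, 108, 51, 56, 9, 13, 2, 4, 43; M̄R̄ = 516.0000 / 13 = 39.6923
UCL = X̄ + 3·M̄R̄/d₂ = 381.2143 + 3 × 39.6923 / 1.128 = 486.7789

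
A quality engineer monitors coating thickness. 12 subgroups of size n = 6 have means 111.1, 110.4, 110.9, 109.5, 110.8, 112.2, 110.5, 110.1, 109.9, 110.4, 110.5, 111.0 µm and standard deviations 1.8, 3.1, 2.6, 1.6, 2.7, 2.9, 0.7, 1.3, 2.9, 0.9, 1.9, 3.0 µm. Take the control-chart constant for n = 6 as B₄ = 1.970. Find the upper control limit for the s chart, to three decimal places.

s̄ = (1.8 + 3.1 + 2.6 + 1.6 + 2.7 + 2.9 + 0.7 + 1.3 + 2.9 + 0.9 + 1.9 + 3.0) / 12 = 2.1167
UCL_s = B₄·s̄ = 1.970 × 2.1167 = 4.1698

4.170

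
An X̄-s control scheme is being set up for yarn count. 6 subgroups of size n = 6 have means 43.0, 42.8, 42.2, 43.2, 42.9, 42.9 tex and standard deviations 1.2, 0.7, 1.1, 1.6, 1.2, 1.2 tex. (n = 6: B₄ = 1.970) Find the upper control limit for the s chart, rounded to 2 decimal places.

2.30

s̄ = (1.2 + 0.7 + 1.1 + 1.6 + 1.2 + 1.2) / 6 = 1.1667
UCL_s = B₄·s̄ = 1.970 × 1.1667 = 2.2983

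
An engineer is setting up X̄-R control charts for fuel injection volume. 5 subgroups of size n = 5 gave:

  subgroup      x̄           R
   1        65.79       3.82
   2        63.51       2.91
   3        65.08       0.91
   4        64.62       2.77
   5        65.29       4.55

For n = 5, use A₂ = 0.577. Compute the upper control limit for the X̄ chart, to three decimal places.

66.584

X̄̄ = (65.79 + 63.51 + 65.08 + 64.62 + 65.29) / 5 = 324.2900 / 5 = 64.8580
R̄ = (3.82 + 2.91 + 0.91 + 2.77 + 4.55) / 5 = 14.9600 / 5 = 2.9920
UCL = X̄̄ + A₂·R̄ = 64.8580 + 0.577 × 2.9920 = 66.5844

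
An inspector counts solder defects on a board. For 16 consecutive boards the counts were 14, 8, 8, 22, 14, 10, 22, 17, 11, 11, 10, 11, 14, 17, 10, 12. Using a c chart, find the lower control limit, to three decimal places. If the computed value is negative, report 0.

c̄ = (14 + 8 + 8 + 22 + 14 + 10 + 22 + 17 + 11 + 11 + 10 + 11 + 14 + 17 + 10 + 12) / 16 = 211 / 16 = 13.1875
LCL = c̄ − 3√c̄ = 13.1875 − 3 × 3.6315 = 2.2931

2.293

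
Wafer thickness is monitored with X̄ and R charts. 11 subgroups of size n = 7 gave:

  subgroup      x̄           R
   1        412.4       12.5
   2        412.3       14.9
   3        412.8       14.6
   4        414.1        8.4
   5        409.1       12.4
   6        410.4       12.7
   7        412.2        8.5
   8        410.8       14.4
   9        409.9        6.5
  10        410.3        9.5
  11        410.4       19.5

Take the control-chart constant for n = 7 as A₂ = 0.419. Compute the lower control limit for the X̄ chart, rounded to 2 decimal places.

X̄̄ = (412.4 + 412.3 + 412.8 + 414.1 + 409.1 + 410.4 + 412.2 + 410.8 + 409.9 + 410.3 + 410.4) / 11 = 4524.7000 / 11 = 411.3364
R̄ = (12.5 + 14.9 + 14.6 + 8.4 + 12.4 + 12.7 + 8.5 + 14.4 + 6.5 + 9.5 + 19.5) / 11 = 133.9000 / 11 = 12.1727
LCL = X̄̄ − A₂·R̄ = 411.3364 − 0.419 × 12.1727 = 406.2360

406.24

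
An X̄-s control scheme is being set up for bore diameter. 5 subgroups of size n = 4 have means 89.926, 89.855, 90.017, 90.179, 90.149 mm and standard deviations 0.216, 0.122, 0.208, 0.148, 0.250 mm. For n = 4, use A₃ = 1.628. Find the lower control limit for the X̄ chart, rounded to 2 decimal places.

89.72

X̄̄ = (89.926 + 89.855 + 90.017 + 90.179 + 90.149) / 5 = 90.0252
s̄ = (0.216 + 0.122 + 0.208 + 0.148 + 0.250) / 5 = 0.1888
LCL = X̄̄ − A₃·s̄ = 90.0252 − 1.628 × 0.1888 = 89.7178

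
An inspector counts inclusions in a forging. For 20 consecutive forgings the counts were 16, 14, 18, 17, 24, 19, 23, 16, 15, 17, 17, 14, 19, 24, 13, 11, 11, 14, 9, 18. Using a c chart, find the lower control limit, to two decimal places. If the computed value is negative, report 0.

c̄ = (16 + 14 + 18 + 17 + 24 + 19 + 23 + 16 + 15 + 17 + 17 + 14 + 19 + 24 + 13 + 11 + 11 + 14 + 9 + 18) / 20 = 329 / 20 = 16.4500
LCL = c̄ − 3√c̄ = 16.4500 − 3 × 4.0559 = 4.2824

4.28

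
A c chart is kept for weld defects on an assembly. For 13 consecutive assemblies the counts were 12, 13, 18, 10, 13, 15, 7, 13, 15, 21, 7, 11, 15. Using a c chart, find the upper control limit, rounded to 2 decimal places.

23.93

c̄ = (12 + 13 + 18 + 10 + 13 + 15 + 7 + 13 + 15 + 21 + 7 + 11 + 15) / 13 = 170 / 13 = 13.0769
UCL = c̄ + 3√c̄ = 13.0769 + 3 × √13.0769 = 13.0769 + 3 × 3.6162 = 23.9255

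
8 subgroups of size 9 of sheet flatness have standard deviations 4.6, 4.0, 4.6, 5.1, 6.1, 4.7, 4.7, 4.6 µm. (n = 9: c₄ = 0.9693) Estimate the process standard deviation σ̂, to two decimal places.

s̄ = (4.6 + 4.0 + 4.6 + 5.1 + 6.1 + 4.7 + 4.7 + 4.6) / 8 = 4.8000
σ̂ = s̄ / c₄ = 4.8000 / 0.9693 = 4.9520

4.95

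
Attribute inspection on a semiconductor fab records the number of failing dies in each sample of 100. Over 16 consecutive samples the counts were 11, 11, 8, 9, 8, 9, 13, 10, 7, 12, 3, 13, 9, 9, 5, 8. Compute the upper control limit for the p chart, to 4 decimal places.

p̄ = Σdᵢ / (k·n) = 145 / (16 × 100) = 0.09062
UCL = p̄ + 3·√(p̄(1−p̄)/n) = 0.09062 + 3 × √(0.09062×0.90938/100) = 0.09062 + 3 × 0.02871 = 0.17675

0.1767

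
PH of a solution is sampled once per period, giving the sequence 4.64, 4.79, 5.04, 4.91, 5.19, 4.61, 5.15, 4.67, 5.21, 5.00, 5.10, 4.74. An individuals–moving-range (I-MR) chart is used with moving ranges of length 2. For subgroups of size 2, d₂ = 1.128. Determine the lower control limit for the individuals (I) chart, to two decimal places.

X̄ = (4.64 + 4.79 + 5.04 + 4.91 + 5.19 + 4.61 + 5.15 + 4.67 + 5.21 + 5.00 + 5.10 + 4.74) / 12 = 4.9208
Moving ranges: 0.15, 0.25, 0.13, 0.28, 0.58, 0.54, 0.48, 0.54, 0.21, 0.10, 0.36; M̄R̄ = 3.6200 / 11 = 0.3291
LCL = X̄ − 3·M̄R̄/d₂ = 4.9208 − 3 × 0.3291 / 1.128 = 4.0456

4.05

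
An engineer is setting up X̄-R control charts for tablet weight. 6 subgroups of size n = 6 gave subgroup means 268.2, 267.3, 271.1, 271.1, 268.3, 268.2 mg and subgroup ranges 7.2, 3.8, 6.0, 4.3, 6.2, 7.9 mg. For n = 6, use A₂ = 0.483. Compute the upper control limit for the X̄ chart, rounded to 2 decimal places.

271.88

X̄̄ = (268.2 + 267.3 + 271.1 + 271.1 + 268.3 + 268.2) / 6 = 1614.2000 / 6 = 269.0333
R̄ = (7.2 + 3.8 + 6.0 + 4.3 + 6.2 + 7.9) / 6 = 35.4000 / 6 = 5.9000
UCL = X̄̄ + A₂·R̄ = 269.0333 + 0.483 × 5.9000 = 271.8830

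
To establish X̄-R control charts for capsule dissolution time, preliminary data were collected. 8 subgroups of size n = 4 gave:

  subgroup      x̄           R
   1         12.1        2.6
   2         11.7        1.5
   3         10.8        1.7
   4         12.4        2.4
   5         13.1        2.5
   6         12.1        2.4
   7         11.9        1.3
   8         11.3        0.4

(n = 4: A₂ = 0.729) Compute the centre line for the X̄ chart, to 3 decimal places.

11.925

X̄̄ = (12.1 + 11.7 + 10.8 + 12.4 + 13.1 + 12.1 + 11.9 + 11.3) / 8 = 95.4000 / 8 = 11.9250
CL = X̄̄ = 11.9250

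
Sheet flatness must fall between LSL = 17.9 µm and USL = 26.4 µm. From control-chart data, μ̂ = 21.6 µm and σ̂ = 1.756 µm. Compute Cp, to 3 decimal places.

Cp = (USL − LSL) / (6σ̂) = (26.4 − 17.9) / (6 × 1.756) = 8.5000 / 10.5360 = 0.8068

0.807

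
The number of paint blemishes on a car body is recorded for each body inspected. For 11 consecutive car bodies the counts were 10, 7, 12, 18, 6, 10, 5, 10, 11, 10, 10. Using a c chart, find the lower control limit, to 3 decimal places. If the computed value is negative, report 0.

c̄ = (10 + 7 + 12 + 18 + 6 + 10 + 5 + 10 + 11 + 10 + 10) / 11 = 109 / 11 = 9.9091
LCL = c̄ − 3√c̄ = 9.9091 − 3 × 3.1479 = 0.4655

0.465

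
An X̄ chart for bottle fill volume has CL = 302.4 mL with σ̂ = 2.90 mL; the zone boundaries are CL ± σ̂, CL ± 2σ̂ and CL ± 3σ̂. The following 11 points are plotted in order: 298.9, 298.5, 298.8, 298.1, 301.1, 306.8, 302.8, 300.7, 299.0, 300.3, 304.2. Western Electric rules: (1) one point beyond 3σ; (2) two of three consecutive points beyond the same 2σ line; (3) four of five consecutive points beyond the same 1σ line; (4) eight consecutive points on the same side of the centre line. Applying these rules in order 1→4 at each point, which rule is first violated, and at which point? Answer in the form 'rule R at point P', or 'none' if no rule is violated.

Zone of each point (C = within 1σ̂, B = 1σ̂–2σ̂, A = 2σ̂–3σ̂, * = beyond 3σ̂; sign = side of CL): 1:-B, 2:-B, 3:-B, 4:-B, 5:-C, 6:+B, 7:+C, 8:-C, 9:-B, 10:-C, 11:+C
Rule 3 (four of five consecutive points beyond the same 1σ limit) is satisfied at point 4.

rule 3 at point 4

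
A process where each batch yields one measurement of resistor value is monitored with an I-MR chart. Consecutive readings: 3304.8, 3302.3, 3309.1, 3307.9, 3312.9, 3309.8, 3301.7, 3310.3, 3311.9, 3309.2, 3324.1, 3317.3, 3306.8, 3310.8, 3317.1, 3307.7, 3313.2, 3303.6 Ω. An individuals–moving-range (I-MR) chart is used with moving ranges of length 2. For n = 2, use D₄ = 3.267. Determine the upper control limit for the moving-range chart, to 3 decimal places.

20.486

Moving ranges: 2.5, 6.8, 1.2, 5.0, 3.1, 8.1, 8.6, 1.6, 2.7, 14.9, 6.8, 10.5, 4.0, 6.3, 9.4, 5.5, 9.6; M̄R̄ = 106.6000 / 17 = 6.2706
UCL_MR = D₄·M̄R̄ = 3.267 × 6.2706 = 20.4860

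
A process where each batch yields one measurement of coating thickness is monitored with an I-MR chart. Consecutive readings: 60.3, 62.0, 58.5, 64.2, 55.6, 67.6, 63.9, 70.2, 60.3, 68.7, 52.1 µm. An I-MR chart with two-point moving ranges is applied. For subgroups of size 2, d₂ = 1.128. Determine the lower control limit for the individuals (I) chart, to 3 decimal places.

X̄ = (60.3 + 62.0 + 58.5 + 64.2 + 55.6 + 67.6 + 63.9 + 70.2 + 60.3 + 68.7 + 52.1) / 11 = 62.1273
Moving ranges: 1.7, 3.5, 5.7, 8.6, 12.0, 3.7, 6.3, 9.9, 8.4, 16.6; M̄R̄ = 76.4000 / 10 = 7.6400
LCL = X̄ − 3·M̄R̄/d₂ = 62.1273 − 3 × 7.6400 / 1.128 = 41.8081

41.808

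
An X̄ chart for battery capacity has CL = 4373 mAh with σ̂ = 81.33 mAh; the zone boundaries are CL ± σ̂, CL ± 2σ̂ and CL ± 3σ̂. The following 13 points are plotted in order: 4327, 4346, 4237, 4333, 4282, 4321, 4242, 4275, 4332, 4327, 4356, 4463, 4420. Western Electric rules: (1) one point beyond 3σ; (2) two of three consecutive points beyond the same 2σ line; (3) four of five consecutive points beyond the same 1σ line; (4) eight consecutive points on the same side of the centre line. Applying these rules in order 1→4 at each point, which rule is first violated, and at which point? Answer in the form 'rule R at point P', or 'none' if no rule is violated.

Zone of each point (C = within 1σ̂, B = 1σ̂–2σ̂, A = 2σ̂–3σ̂, * = beyond 3σ̂; sign = side of CL): 1:-C, 2:-C, 3:-B, 4:-C, 5:-B, 6:-C, 7:-B, 8:-B, 9:-C, 10:-C, 11:-C, 12:+B, 13:+C
Rule 4 (eight consecutive points on the same side of the centre line) is satisfied at point 8.

rule 4 at point 8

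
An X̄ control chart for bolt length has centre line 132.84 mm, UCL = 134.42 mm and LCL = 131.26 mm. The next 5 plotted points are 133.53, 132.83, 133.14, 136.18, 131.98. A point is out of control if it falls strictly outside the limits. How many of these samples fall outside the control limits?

1

Compare each point to [131.26, 134.42]: sample 4 = 136.18 > UCL.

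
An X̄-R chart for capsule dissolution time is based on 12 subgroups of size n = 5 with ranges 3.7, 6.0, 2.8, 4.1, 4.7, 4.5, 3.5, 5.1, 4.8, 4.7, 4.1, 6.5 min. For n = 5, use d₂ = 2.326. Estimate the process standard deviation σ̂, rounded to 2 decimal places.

1.95

R̄ = (3.7 + 6.0 + 2.8 + 4.1 + 4.7 + 4.5 + 3.5 + 5.1 + 4.8 + 4.7 + 4.1 + 6.5) / 12 = 4.5417
σ̂ = R̄ / d₂ = 4.5417 / 2.326 = 1.9526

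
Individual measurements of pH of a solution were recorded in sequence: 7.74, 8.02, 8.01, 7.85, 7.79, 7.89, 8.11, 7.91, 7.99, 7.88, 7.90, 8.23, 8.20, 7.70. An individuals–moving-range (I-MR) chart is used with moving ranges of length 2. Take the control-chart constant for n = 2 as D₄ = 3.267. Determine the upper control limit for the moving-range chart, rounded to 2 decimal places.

Moving ranges: 0.28, 0.01, 0.16, 0.06, 0.10, 0.22, 0.20, 0.08, 0.11, 0.02, 0.33, 0.03, 0.50; M̄R̄ = 2.1000 / 13 = 0.1615
UCL_MR = D₄·M̄R̄ = 3.267 × 0.1615 = 0.5277

0.53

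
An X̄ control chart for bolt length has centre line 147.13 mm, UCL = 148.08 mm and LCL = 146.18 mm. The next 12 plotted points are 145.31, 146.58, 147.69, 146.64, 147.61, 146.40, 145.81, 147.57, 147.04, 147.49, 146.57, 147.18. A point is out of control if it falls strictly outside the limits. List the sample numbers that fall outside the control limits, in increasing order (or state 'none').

Compare each point to [146.18, 148.08]: sample 1 = 145.31 < LCL; sample 7 = 145.81 < LCL.

1, 7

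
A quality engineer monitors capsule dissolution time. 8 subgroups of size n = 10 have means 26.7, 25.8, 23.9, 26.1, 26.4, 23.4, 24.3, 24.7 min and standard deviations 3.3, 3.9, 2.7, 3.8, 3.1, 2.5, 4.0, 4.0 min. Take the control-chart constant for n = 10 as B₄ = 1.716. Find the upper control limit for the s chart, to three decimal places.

5.856

s̄ = (3.3 + 3.9 + 2.7 + 3.8 + 3.1 + 2.5 + 4.0 + 4.0) / 8 = 3.4125
UCL_s = B₄·s̄ = 1.716 × 3.4125 = 5.8559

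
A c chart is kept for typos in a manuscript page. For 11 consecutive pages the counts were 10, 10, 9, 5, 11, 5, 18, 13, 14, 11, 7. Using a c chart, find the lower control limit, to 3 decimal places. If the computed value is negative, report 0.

0.657

c̄ = (10 + 10 + 9 + 5 + 11 + 5 + 18 + 13 + 14 + 11 + 7) / 11 = 113 / 11 = 10.2727
LCL = c̄ − 3√c̄ = 10.2727 − 3 × 3.2051 = 0.6574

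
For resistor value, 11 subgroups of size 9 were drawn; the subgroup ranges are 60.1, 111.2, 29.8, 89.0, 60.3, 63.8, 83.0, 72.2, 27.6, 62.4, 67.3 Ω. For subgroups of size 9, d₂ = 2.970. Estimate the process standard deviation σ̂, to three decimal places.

R̄ = (60.1 + 111.2 + 29.8 + 89.0 + 60.3 + 63.8 + 83.0 + 72.2 + 27.6 + 62.4 + 67.3) / 11 = 66.0636
σ̂ = R̄ / d₂ = 66.0636 / 2.970 = 22.2436

22.244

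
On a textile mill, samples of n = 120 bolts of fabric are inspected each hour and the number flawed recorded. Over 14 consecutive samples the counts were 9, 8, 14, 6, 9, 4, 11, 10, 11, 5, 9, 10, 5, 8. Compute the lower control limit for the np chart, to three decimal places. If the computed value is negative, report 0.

0.069

p̄ = Σdᵢ / (k·n) = 119 / (14 × 120) = 0.07083
LCL = np̄ − 3·√(np̄(1−p̄)) = 8.5000 − 3 × 2.8103 = 0.0690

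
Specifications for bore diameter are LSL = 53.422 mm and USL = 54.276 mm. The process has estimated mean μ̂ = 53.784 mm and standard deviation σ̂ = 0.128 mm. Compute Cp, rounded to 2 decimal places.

Cp = (USL − LSL) / (6σ̂) = (54.276 − 53.422) / (6 × 0.128) = 0.8540 / 0.7680 = 1.1120

1.11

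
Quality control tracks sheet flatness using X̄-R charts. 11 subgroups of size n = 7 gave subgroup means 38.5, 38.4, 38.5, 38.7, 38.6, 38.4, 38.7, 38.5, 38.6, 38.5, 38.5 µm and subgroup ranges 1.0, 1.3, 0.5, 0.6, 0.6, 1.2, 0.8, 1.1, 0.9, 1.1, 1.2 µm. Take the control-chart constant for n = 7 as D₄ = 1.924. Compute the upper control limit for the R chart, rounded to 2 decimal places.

R̄ = (1.0 + 1.3 + 0.5 + 0.6 + 0.6 + 1.2 + 0.8 + 1.1 + 0.9 + 1.1 + 1.2) / 11 = 10.3000 / 11 = 0.9364
UCL_R = D₄·R̄ = 1.924 × 0.9364 = 1.8016

1.80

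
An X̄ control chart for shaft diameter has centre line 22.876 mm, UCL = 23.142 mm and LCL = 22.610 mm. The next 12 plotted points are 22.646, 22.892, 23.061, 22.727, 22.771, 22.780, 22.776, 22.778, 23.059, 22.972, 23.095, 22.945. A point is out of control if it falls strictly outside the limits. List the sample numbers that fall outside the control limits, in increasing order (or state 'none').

All 12 points lie within [22.610, 23.142].

none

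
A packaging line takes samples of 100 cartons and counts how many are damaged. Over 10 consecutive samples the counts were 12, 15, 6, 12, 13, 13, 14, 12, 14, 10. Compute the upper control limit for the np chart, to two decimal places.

21.88

p̄ = Σdᵢ / (k·n) = 121 / (10 × 100) = 0.12100
UCL = np̄ + 3·√(np̄(1−p̄)) = 12.1000 + 3 × √(12.1000×0.87900) = 12.1000 + 3 × 3.2613 = 21.8838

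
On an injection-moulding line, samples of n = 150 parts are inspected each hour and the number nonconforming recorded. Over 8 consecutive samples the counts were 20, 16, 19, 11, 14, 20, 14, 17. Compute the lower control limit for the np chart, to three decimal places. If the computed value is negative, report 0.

p̄ = Σdᵢ / (k·n) = 131 / (8 × 150) = 0.10917
LCL = np̄ − 3·√(np̄(1−p̄)) = 16.3750 − 3 × 3.8193 = 4.9170

4.917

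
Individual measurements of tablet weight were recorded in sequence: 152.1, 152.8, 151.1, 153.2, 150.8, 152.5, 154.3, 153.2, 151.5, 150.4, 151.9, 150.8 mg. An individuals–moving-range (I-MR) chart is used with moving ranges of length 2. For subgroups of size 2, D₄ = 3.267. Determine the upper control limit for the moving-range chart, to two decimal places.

Moving ranges: 0.7, 1.7, 2.1, 2.4, 1.7, 1.8, 1.1, 1.7, 1.1, 1.5, 1.1; M̄R̄ = 16.9000 / 11 = 1.5364
UCL_MR = D₄·M̄R̄ = 3.267 × 1.5364 = 5.0193

5.02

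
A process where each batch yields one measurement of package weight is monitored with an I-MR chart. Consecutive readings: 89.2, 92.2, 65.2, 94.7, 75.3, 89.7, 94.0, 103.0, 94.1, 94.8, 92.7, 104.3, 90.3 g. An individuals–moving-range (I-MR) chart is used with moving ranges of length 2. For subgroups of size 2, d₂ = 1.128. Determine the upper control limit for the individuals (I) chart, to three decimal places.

X̄ = (89.2 + 92.2 + 65.2 + 94.7 + 75.3 + 89.7 + 94.0 + 103.0 + 94.1 + 94.8 + 92.7 + 104.3 + 90.3) / 13 = 90.7308
Moving ranges: 3.0, 27.0, 29.5, 19.4, 14.4, 4.3, 9.0, 8.9, 0.7, 2.1, 11.6, 14.0; M̄R̄ = 143.9000 / 12 = 11.9917
UCL = X̄ + 3·M̄R̄/d₂ = 90.7308 + 3 × 11.9917 / 1.128 = 122.6235

122.623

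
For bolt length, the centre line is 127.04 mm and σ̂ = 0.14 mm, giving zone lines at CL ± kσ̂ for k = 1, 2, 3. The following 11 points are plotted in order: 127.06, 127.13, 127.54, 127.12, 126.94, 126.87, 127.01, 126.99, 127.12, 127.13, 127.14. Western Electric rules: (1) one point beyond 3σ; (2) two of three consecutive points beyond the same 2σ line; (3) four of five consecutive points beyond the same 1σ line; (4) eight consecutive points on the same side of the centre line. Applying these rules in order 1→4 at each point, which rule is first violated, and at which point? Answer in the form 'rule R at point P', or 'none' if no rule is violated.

rule 1 at point 3

Zone of each point (C = within 1σ̂, B = 1σ̂–2σ̂, A = 2σ̂–3σ̂, * = beyond 3σ̂; sign = side of CL): 1:+C, 2:+C, 3:+*, 4:+C, 5:-C, 6:-B, 7:-C, 8:-C, 9:+C, 10:+C, 11:+C
Rule 1 (one point beyond the 3σ limits) is satisfied at point 3.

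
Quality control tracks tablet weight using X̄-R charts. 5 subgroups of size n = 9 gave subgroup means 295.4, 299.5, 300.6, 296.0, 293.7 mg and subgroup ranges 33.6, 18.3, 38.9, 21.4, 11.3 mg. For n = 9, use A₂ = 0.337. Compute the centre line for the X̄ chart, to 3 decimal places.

X̄̄ = (295.4 + 299.5 + 300.6 + 296.0 + 293.7) / 5 = 1485.2000 / 5 = 297.0400
CL = X̄̄ = 297.0400

297.040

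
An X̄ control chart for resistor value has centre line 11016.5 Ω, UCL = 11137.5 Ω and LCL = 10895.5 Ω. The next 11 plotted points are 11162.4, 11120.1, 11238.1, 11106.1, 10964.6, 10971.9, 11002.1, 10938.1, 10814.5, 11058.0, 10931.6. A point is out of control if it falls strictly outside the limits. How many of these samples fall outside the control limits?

3

Compare each point to [10895.5, 11137.5]: sample 1 = 11162.4 > UCL; sample 3 = 11238.1 > UCL; sample 9 = 10814.5 < LCL.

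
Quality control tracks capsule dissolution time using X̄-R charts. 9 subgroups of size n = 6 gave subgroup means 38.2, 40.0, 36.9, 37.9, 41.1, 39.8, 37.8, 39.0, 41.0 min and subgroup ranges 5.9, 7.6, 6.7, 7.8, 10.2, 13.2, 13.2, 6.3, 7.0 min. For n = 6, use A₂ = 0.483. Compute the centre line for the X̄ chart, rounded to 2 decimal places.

X̄̄ = (38.2 + 40.0 + 36.9 + 37.9 + 41.1 + 39.8 + 37.8 + 39.0 + 41.0) / 9 = 351.7000 / 9 = 39.0778
CL = X̄̄ = 39.0778

39.08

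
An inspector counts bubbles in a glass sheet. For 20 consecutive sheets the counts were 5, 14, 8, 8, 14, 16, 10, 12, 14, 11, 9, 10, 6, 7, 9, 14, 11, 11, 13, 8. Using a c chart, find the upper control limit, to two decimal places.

c̄ = (5 + 14 + 8 + 8 + 14 + 16 + 10 + 12 + 14 + 11 + 9 + 10 + 6 + 7 + 9 + 14 + 11 + 11 + 13 + 8) / 20 = 210 / 20 = 10.5000
UCL = c̄ + 3√c̄ = 10.5000 + 3 × √10.5000 = 10.5000 + 3 × 3.2404 = 20.2211

20.22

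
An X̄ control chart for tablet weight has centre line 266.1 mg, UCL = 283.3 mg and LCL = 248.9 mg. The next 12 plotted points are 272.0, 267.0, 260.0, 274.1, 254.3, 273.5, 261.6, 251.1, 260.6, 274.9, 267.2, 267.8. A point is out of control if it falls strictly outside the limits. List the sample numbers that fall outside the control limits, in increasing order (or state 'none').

All 12 points lie within [248.9, 283.3].

none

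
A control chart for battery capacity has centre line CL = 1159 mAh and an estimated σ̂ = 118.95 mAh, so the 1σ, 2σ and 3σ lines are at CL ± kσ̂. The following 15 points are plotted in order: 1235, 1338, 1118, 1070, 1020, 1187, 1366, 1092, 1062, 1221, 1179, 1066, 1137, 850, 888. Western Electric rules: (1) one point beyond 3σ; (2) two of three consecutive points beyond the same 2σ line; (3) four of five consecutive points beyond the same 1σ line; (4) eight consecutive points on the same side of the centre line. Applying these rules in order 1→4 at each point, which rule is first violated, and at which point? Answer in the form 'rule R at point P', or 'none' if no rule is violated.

Zone of each point (C = within 1σ̂, B = 1σ̂–2σ̂, A = 2σ̂–3σ̂, * = beyond 3σ̂; sign = side of CL): 1:+C, 2:+B, 3:-C, 4:-C, 5:-B, 6:+C, 7:+B, 8:-C, 9:-C, 10:+C, 11:+C, 12:-C, 13:-C, 14:-A, 15:-A
Rule 2 (two of three consecutive points beyond the same 2σ limit) is satisfied at point 15.

rule 2 at point 15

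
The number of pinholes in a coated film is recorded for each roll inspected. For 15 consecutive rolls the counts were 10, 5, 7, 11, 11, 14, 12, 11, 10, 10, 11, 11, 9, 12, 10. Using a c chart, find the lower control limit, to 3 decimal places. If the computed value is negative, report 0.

c̄ = (10 + 5 + 7 + 11 + 11 + 14 + 12 + 11 + 10 + 10 + 11 + 11 + 9 + 12 + 10) / 15 = 154 / 15 = 10.2667
LCL = c̄ − 3√c̄ = 10.2667 − 3 × 3.2042 = 0.6542

0.654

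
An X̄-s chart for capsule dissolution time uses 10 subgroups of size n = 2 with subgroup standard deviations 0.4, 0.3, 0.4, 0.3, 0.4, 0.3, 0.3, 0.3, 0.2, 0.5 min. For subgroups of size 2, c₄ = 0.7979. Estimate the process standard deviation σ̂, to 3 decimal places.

0.426

s̄ = (0.4 + 0.3 + 0.4 + 0.3 + 0.4 + 0.3 + 0.3 + 0.3 + 0.2 + 0.5) / 10 = 0.3400
σ̂ = s̄ / c₄ = 0.3400 / 0.7979 = 0.4261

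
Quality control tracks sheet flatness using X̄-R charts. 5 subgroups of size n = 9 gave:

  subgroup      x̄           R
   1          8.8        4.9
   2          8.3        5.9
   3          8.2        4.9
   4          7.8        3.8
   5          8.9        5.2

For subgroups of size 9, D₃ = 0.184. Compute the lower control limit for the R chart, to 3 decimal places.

0.909

R̄ = (4.9 + 5.9 + 4.9 + 3.8 + 5.2) / 5 = 24.7000 / 5 = 4.9400
LCL_R = D₃·R̄ = 0.184 × 4.9400 = 0.9090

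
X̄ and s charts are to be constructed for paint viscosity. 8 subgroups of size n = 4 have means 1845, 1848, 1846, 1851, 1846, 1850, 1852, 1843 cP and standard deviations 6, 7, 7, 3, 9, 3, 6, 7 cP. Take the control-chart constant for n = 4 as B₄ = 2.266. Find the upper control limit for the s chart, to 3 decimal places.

s̄ = (6 + 7 + 7 + 3 + 9 + 3 + 6 + 7) / 8 = 6.0000
UCL_s = B₄·s̄ = 2.266 × 6.0000 = 13.5960

13.596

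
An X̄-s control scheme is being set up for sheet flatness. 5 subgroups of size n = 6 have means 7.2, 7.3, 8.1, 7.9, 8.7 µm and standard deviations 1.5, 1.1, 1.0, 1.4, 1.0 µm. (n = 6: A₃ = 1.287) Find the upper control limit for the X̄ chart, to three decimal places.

9.384

X̄̄ = (7.2 + 7.3 + 8.1 + 7.9 + 8.7) / 5 = 7.8400
s̄ = (1.5 + 1.1 + 1.0 + 1.4 + 1.0) / 5 = 1.2000
UCL = X̄̄ + A₃·s̄ = 7.8400 + 1.287 × 1.2000 = 9.3844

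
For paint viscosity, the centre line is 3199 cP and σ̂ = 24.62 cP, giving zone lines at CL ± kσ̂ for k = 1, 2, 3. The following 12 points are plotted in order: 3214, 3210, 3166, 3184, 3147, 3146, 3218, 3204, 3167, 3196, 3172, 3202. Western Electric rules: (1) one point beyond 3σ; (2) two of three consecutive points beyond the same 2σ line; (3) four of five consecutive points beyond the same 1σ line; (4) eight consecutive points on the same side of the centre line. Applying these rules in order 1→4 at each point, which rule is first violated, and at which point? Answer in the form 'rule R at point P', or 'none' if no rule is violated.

rule 2 at point 6

Zone of each point (C = within 1σ̂, B = 1σ̂–2σ̂, A = 2σ̂–3σ̂, * = beyond 3σ̂; sign = side of CL): 1:+C, 2:+C, 3:-B, 4:-C, 5:-A, 6:-A, 7:+C, 8:+C, 9:-B, 10:-C, 11:-B, 12:+C
Rule 2 (two of three consecutive points beyond the same 2σ limit) is satisfied at point 6.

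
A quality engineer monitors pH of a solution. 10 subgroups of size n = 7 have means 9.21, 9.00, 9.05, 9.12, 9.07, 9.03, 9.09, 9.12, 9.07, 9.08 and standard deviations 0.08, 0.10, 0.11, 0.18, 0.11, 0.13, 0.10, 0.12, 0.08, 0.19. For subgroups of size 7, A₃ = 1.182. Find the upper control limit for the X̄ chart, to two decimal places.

X̄̄ = (9.21 + 9.00 + 9.05 + 9.12 + 9.07 + 9.03 + 9.09 + 9.12 + 9.07 + 9.08) / 10 = 9.0840
s̄ = (0.08 + 0.10 + 0.11 + 0.18 + 0.11 + 0.13 + 0.10 + 0.12 + 0.08 + 0.19) / 10 = 0.1200
UCL = X̄̄ + A₃·s̄ = 9.0840 + 1.182 × 0.1200 = 9.2258

9.23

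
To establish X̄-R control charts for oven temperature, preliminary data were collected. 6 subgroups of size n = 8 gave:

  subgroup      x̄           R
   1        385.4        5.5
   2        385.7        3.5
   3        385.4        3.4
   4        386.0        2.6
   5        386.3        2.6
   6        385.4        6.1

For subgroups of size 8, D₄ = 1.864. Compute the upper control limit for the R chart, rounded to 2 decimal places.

7.36

R̄ = (5.5 + 3.5 + 3.4 + 2.6 + 2.6 + 6.1) / 6 = 23.7000 / 6 = 3.9500
UCL_R = D₄·R̄ = 1.864 × 3.9500 = 7.3628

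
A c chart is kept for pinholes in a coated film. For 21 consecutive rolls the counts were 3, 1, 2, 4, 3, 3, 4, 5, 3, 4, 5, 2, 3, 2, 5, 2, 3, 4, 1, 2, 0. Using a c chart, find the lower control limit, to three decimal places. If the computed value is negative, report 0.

0.000

c̄ = (3 + 1 + 2 + 4 + 3 + 3 + 4 + 5 + 3 + 4 + 5 + 2 + 3 + 2 + 5 + 2 + 3 + 4 + 1 + 2 + 0) / 21 = 61 / 21 = 2.9048
LCL = c̄ − 3√c̄ = 2.9048 − 3 × 1.7043 = -2.2082 → 0 (cannot be negative)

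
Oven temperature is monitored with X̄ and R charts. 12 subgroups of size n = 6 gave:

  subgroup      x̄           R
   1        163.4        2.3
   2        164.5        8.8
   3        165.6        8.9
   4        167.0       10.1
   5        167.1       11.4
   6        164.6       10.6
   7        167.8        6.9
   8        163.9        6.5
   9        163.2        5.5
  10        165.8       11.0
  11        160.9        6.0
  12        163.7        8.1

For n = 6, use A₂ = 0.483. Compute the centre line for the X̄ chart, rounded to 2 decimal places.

164.79

X̄̄ = (163.4 + 164.5 + 165.6 + 167.0 + 167.1 + 164.6 + 167.8 + 163.9 + 163.2 + 165.8 + 160.9 + 163.7) / 12 = 1977.5000 / 12 = 164.7917
CL = X̄̄ = 164.7917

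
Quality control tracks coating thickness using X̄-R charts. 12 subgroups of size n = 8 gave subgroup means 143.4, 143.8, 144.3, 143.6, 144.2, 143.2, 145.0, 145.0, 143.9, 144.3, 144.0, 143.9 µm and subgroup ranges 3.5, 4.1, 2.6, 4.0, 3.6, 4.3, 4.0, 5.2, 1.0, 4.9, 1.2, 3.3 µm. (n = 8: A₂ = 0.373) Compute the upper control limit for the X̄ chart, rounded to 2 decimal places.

X̄̄ = (143.4 + 143.8 + 144.3 + 143.6 + 144.2 + 143.2 + 145.0 + 145.0 + 143.9 + 144.3 + 144.0 + 143.9) / 12 = 1728.6000 / 12 = 144.0500
R̄ = (3.5 + 4.1 + 2.6 + 4.0 + 3.6 + 4.3 + 4.0 + 5.2 + 1.0 + 4.9 + 1.2 + 3.3) / 12 = 41.7000 / 12 = 3.4750
UCL = X̄̄ + A₂·R̄ = 144.0500 + 0.373 × 3.4750 = 145.3462

145.35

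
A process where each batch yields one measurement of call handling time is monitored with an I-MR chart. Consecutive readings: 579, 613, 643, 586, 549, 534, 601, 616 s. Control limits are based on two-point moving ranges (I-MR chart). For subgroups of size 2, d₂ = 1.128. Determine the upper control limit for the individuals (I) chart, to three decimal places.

X̄ = (579 + 613 + 643 + 586 + 549 + 534 + 601 + 616) / 8 = 590.1250
Moving ranges: 34, 30, 57, 37, 15, 67, 15; M̄R̄ = 255.0000 / 7 = 36.4286
UCL = X̄ + 3·M̄R̄/d₂ = 590.1250 + 3 × 36.4286 / 1.128 = 687.0095

687.009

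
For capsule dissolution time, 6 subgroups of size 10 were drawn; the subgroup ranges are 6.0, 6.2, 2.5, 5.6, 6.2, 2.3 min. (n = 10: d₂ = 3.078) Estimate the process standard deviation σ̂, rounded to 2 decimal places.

1.56

R̄ = (6.0 + 6.2 + 2.5 + 5.6 + 6.2 + 2.3) / 6 = 4.8000
σ̂ = R̄ / d₂ = 4.8000 / 3.078 = 1.5595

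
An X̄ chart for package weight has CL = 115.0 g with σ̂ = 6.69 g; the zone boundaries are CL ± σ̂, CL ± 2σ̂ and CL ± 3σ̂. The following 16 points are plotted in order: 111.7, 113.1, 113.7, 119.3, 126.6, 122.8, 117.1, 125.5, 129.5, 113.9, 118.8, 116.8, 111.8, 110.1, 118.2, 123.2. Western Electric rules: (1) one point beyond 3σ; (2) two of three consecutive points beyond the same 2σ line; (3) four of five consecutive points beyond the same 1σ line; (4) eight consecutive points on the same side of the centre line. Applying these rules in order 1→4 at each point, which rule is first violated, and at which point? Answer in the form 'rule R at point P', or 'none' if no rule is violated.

rule 3 at point 9

Zone of each point (C = within 1σ̂, B = 1σ̂–2σ̂, A = 2σ̂–3σ̂, * = beyond 3σ̂; sign = side of CL): 1:-C, 2:-C, 3:-C, 4:+C, 5:+B, 6:+B, 7:+C, 8:+B, 9:+A, 10:-C, 11:+C, 12:+C, 13:-C, 14:-C, 15:+C, 16:+B
Rule 3 (four of five consecutive points beyond the same 1σ limit) is satisfied at point 9.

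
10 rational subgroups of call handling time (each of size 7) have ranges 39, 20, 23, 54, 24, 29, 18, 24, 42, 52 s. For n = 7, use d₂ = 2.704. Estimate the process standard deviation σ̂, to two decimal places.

12.02

R̄ = (39 + 20 + 23 + 54 + 24 + 29 + 18 + 24 + 42 + 52) / 10 = 32.5000
σ̂ = R̄ / d₂ = 32.5000 / 2.704 = 12.0192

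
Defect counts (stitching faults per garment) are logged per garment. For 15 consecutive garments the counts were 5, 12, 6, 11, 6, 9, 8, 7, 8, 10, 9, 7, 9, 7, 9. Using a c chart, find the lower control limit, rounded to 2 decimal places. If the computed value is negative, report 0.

c̄ = (5 + 12 + 6 + 11 + 6 + 9 + 8 + 7 + 8 + 10 + 9 + 7 + 9 + 7 + 9) / 15 = 123 / 15 = 8.2000
LCL = c̄ − 3√c̄ = 8.2000 − 3 × 2.8636 = -0.3907 → 0 (cannot be negative)

0.00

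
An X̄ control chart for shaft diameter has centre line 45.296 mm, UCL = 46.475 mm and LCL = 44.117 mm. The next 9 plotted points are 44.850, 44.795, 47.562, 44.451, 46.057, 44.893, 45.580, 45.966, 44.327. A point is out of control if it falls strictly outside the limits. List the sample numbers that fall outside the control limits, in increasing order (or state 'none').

3

Compare each point to [44.117, 46.475]: sample 3 = 47.562 > UCL.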